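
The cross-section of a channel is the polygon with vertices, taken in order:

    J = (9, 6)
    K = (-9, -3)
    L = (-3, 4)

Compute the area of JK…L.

Apply the surveyor's formula: 2A = Σ (x_i·y_{i+1} − x_{i+1}·y_i), indices taken mod 3.
Σ = (27) + (-45) + (-54) = -72
Area = |Σ|/2 = 36.

36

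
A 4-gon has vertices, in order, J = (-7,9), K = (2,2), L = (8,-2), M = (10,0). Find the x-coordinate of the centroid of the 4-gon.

295/87

Apply the shoelace formula. First the cross-terms c_i = x_i·y_{i+1} − x_{i+1}·y_i:
  -32, -20, 20, 90  ⇒  2A = 58, A = 29.
Then Σ (x_i + x_{i+1})·c_i = 590, so x̄ = 590 / (6·29) = 295/87.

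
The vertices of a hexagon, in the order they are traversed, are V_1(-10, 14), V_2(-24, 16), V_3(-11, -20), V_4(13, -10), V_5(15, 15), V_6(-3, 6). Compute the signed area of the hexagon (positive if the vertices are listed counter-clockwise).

Apply the shoelace formula: 2A = Σ (x_i·y_{i+1} − x_{i+1}·y_i), indices taken mod 6.
Cross-terms: 176, 656, 370, 345, 135, 18  ⇒  Σ = 1700
Signed area = Σ/2 = 850 (positive ⇒ counter-clockwise traversal).

850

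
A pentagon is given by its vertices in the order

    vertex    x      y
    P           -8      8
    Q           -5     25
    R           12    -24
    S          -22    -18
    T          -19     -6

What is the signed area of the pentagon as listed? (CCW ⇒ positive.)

-747

Apply the shoelace formula: 2A = Σ (x_i·y_{i+1} − x_{i+1}·y_i), indices taken mod 5.
Σ = (-160) + (-180) + (-744) + (-210) + (-200) = -1494
Signed area = Σ/2 = -747 (negative ⇒ clockwise traversal).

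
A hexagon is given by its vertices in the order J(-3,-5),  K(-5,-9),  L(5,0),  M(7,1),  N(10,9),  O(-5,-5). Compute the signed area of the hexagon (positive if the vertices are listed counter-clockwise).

Apply the shoelace (surveyor's) formula: 2A = Σ (x_i·y_{i+1} − x_{i+1}·y_i), indices taken mod 6.
Cross-terms: 2, 45, 5, 53, -5, 10  ⇒  Σ = 110
Signed area = Σ/2 = 55 (positive ⇒ counter-clockwise traversal).

55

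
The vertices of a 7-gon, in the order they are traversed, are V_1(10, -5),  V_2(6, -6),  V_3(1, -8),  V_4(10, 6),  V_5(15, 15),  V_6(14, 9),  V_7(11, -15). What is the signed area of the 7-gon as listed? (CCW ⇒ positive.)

-107.5

Apply the shoelace (surveyor's) formula: 2A = Σ (x_i·y_{i+1} − x_{i+1}·y_i), indices taken mod 7.
Σ = (-30) + (-42) + (86) + (60) + (-75) + (-309) + (95) = -215
Signed area = Σ/2 = -107.5 (negative ⇒ clockwise traversal).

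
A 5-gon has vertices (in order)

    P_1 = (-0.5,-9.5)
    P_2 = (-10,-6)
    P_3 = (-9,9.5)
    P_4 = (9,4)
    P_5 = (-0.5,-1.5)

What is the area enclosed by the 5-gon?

Apply Gauss's area formula: 2A = Σ (x_i·y_{i+1} − x_{i+1}·y_i), indices taken mod 5.
Σ = (-92) + (-149) + (-121.5) + (-11.5) + (4) = -370
Area = |Σ|/2 = 185.

185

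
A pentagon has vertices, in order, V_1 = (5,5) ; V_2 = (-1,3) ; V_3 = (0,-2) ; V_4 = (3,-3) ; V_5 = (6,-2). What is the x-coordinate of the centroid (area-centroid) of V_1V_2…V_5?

161/60

Apply the shoelace formula. First the cross-terms c_i = x_i·y_{i+1} − x_{i+1}·y_i:
  20, 2, 6, 12, 40  ⇒  2A = 80, A = 40.
Then Σ (x_i + x_{i+1})·c_i = 644, so x̄ = 644 / (6·40) = 161/60.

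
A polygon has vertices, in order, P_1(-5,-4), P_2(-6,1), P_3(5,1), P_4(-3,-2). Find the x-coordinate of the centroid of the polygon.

-20/9

Apply the shoelace formula. First the cross-terms c_i = x_i·y_{i+1} − x_{i+1}·y_i:
  -29, -11, -7, 2  ⇒  2A = -45, A = -22.5.
Then Σ (x_i + x_{i+1})·c_i = 300, so x̄ = 300 / (6·(-22.5)) = -20/9.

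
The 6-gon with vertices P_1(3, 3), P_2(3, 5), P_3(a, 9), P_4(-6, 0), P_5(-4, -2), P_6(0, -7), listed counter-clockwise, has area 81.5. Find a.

Write out the shoelace sum; only the two edges meeting at P_3 involve a:
2·Area = [(3·9 − a·5) + (a·0 − (-6)·9)] + 67
       = -5·a + 148 = 163
⇒ a = -3.

-3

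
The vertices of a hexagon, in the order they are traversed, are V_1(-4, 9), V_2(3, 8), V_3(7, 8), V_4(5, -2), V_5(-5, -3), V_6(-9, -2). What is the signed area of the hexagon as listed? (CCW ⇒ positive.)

Apply the shoelace (surveyor's) formula: 2A = Σ (x_i·y_{i+1} − x_{i+1}·y_i), indices taken mod 6.
V_1→V_2: (-4)(8) − (3)(9) = -59
V_2→V_3: (3)(8) − (7)(8) = -32
V_3→V_4: (7)(-2) − (5)(8) = -54
V_4→V_5: (5)(-3) − (-5)(-2) = -25
V_5→V_6: (-5)(-2) − (-9)(-3) = -17
V_6→V_1: (-9)(9) − (-4)(-2) = -89
Σ = -276
Signed area = Σ/2 = -138 (negative ⇒ clockwise traversal).

-138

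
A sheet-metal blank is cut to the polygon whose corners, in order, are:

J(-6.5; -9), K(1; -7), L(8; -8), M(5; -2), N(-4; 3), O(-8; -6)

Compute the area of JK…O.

Apply the shoelace (surveyor's) formula: 2A = Σ (x_i·y_{i+1} − x_{i+1}·y_i), indices taken mod 6.
Σ = (54.5) + (48) + (24) + (7) + (48) + (33) = 214.5
Area = |Σ|/2 = 107.25.

107.25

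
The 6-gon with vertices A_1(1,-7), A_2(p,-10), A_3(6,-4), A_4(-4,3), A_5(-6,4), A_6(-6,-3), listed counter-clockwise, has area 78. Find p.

5

Write out the shoelace sum; only the two edges meeting at A_2 involve p:
2·Area = [(1·(-10) − p·(-7)) + (p·(-4) − 6·(-10))] + 91
       = 3·p + 141 = 156
⇒ p = 5.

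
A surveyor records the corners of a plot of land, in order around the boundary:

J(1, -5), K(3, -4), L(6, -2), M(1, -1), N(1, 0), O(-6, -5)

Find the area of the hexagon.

Apply the surveyor's formula: 2A = Σ (x_i·y_{i+1} − x_{i+1}·y_i), indices taken mod 6.
Cross-terms: 11, 18, -4, 1, -5, 35  ⇒  Σ = 56
Area = |Σ|/2 = 28.

28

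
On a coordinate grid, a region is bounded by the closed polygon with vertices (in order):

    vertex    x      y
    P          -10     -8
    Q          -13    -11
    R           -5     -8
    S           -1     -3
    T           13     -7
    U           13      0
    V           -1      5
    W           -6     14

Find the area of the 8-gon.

Apply the shoelace (surveyor's) formula: 2A = Σ (x_i·y_{i+1} − x_{i+1}·y_i), indices taken mod 8.
Σ = (6) + (49) + (7) + (46) + (91) + (65) + (16) + (188) = 468
Area = |Σ|/2 = 234.

234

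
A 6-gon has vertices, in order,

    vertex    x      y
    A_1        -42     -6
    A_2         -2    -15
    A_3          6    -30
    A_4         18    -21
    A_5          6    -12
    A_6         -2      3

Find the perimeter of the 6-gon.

|A_1A_2| = √((40)² + (-9)²) = √1681 = 41
|A_2A_3| = √((8)² + (-15)²) = √289 = 17
|A_3A_4| = √((12)² + (9)²) = √225 = 15
|A_4A_5| = √((-12)² + (9)²) = √225 = 15
|A_5A_6| = √((-8)² + (15)²) = √289 = 17
|A_6A_1| = √((-40)² + (-9)²) = √1681 = 41
Perimeter = 41 + 17 + 15 + 15 + 17 + 41 = 146.

146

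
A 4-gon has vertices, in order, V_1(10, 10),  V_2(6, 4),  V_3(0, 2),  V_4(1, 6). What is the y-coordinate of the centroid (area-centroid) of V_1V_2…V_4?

256/45

Apply the surveyor's formula. First the cross-terms c_i = x_i·y_{i+1} − x_{i+1}·y_i:
  -20, 12, -2, -50  ⇒  2A = -60, A = -30.
Then Σ (y_i + y_{i+1})·c_i = -1024, so ȳ = -1024 / (6·(-30)) = 256/45.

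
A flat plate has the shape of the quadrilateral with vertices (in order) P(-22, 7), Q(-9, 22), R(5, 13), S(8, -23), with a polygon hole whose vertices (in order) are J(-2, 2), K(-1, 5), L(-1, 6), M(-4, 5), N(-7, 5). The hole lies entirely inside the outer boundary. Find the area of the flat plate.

Outer boundary:
Apply the shoelace (surveyor's) formula: 2A = Σ (x_i·y_{i+1} − x_{i+1}·y_i), indices taken mod 4.
Σ = (-421) + (-227) + (-219) + (-450) = -1317
Area = |Σ|/2 = 658.5.
Hole:
Apply Gauss's area formula: 2A = Σ (x_i·y_{i+1} − x_{i+1}·y_i), indices taken mod 5.
Cross-terms: -8, -1, 19, 15, -4  ⇒  Σ = 21
Area = |Σ|/2 = 10.5.
Net area = 658.5 − 10.5 = 648.

648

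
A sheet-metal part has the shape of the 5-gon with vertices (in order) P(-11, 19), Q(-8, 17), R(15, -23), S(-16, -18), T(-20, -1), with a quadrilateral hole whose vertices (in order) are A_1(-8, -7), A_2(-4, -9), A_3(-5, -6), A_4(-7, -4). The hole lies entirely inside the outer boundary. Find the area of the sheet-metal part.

730.5

Outer boundary:
Σ = (-35) + (-71) + (-638) + (-344) + (-391) = -1479
Area = |Σ|/2 = 739.5.
Hole:
Apply the shoelace formula: 2A = Σ (x_i·y_{i+1} − x_{i+1}·y_i), indices taken mod 4.
Cross-terms: 44, -21, -22, 17  ⇒  Σ = 18
Area = |Σ|/2 = 9.
Net area = 739.5 − 9 = 730.5.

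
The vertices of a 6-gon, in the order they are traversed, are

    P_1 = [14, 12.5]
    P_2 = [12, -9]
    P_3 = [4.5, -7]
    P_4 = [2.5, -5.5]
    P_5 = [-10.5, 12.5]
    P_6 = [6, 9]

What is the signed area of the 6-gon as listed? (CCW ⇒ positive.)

-286.875

Apply Gauss's area formula: 2A = Σ (x_i·y_{i+1} − x_{i+1}·y_i), indices taken mod 6.
Cross-terms: -276, -43.5, -7.25, -26.5, -169.5, -51  ⇒  Σ = -573.75
Signed area = Σ/2 = -286.875 (negative ⇒ clockwise traversal).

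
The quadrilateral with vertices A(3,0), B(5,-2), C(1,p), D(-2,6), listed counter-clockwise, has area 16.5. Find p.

Write out the shoelace sum; only the two edges meeting at C involve p:
2·Area = [(5·p − 1·(-2)) + (1·6 − (-2)·p)] + -24
       = 7·p + -16 = 33
⇒ p = 7.

7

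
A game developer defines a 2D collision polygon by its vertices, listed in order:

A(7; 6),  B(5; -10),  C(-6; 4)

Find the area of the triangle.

102

Apply the surveyor's formula: 2A = Σ (x_i·y_{i+1} − x_{i+1}·y_i), indices taken mod 3.
Σ = (-100) + (-40) + (-64) = -204
Area = |Σ|/2 = 102.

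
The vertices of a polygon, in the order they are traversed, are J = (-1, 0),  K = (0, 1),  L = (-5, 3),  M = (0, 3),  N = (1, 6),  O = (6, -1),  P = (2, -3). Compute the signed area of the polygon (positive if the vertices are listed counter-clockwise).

-35

Apply Gauss's area formula: 2A = Σ (x_i·y_{i+1} − x_{i+1}·y_i), indices taken mod 7.
Σ = (-1) + (5) + (-15) + (-3) + (-37) + (-16) + (-3) = -70
Signed area = Σ/2 = -35 (negative ⇒ clockwise traversal).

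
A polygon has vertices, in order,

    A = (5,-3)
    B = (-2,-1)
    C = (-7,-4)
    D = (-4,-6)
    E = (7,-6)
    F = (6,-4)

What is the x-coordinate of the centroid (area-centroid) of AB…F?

-1/69

Apply the shoelace formula. First the cross-terms c_i = x_i·y_{i+1} − x_{i+1}·y_i:
  -11, 1, 26, 66, 8, 2  ⇒  2A = 92, A = 46.
Then Σ (x_i + x_{i+1})·c_i = -4, so x̄ = -4 / (6·46) = -1/69.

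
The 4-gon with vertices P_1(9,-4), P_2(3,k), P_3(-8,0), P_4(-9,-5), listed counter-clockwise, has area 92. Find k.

3

The doubled signed area Σ (x_i y_{i+1} − x_{i+1} y_i) is linear in k.
With k=0 it equals 133; the coefficient of k is 17 (from the two edges through P_2).
So 17·k + 133 = 2·92 = 184 ⇒ k = 3.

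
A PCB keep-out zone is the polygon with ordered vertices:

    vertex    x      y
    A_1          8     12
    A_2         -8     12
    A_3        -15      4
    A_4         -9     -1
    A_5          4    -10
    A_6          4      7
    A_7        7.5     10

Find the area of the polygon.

275.25

Apply the surveyor's formula: 2A = Σ (x_i·y_{i+1} − x_{i+1}·y_i), indices taken mod 7.
A_1→A_2: (8)(12) − (-8)(12) = 192
A_2→A_3: (-8)(4) − (-15)(12) = 148
A_3→A_4: (-15)(-1) − (-9)(4) = 51
A_4→A_5: (-9)(-10) − (4)(-1) = 94
A_5→A_6: (4)(7) − (4)(-10) = 68
A_6→A_7: (4)(10) − (7.5)(7) = -12.5
A_7→A_1: (7.5)(12) − (8)(10) = 10
Σ = 550.5
Area = |Σ|/2 = 275.25.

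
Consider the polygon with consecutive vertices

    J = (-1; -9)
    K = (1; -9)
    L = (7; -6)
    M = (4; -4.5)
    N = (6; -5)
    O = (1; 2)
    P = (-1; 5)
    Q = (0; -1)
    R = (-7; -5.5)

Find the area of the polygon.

Apply Gauss's area formula: 2A = Σ (x_i·y_{i+1} − x_{i+1}·y_i), indices taken mod 9.
J→K: (-1)(-9) − (1)(-9) = 18
K→L: (1)(-6) − (7)(-9) = 57
L→M: (7)(-4.5) − (4)(-6) = -7.5
M→N: (4)(-5) − (6)(-4.5) = 7
N→O: (6)(2) − (1)(-5) = 17
O→P: (1)(5) − (-1)(2) = 7
P→Q: (-1)(-1) − (0)(5) = 1
Q→R: (0)(-5.5) − (-7)(-1) = -7
R→J: (-7)(-9) − (-1)(-5.5) = 57.5
Σ = 150
Area = |Σ|/2 = 75.

75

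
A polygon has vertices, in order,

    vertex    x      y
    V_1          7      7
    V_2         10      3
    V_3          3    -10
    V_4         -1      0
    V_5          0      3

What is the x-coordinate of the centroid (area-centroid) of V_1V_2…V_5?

Apply the surveyor's formula. First the cross-terms c_i = x_i·y_{i+1} − x_{i+1}·y_i:
  -49, -109, -10, -3, -21  ⇒  2A = -192, A = -96.
Then Σ (x_i + x_{i+1})·c_i = -2414, so x̄ = -2414 / (6·(-96)) = 1207/288.

1207/288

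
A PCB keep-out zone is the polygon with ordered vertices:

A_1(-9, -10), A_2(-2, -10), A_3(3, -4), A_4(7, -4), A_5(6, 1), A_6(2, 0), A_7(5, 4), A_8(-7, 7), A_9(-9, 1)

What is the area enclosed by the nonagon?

A_1→A_2: (-9)(-10) − (-2)(-10) = 70
A_2→A_3: (-2)(-4) − (3)(-10) = 38
A_3→A_4: (3)(-4) − (7)(-4) = 16
A_4→A_5: (7)(1) − (6)(-4) = 31
A_5→A_6: (6)(0) − (2)(1) = -2
A_6→A_7: (2)(4) − (5)(0) = 8
A_7→A_8: (5)(7) − (-7)(4) = 63
A_8→A_9: (-7)(1) − (-9)(7) = 56
A_9→A_1: (-9)(-10) − (-9)(1) = 99
Σ = 379
Area = |Σ|/2 = 189.5.

189.5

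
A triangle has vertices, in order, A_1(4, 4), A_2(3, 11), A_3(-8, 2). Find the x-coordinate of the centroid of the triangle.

-1/3

Apply the shoelace formula. First the cross-terms c_i = x_i·y_{i+1} − x_{i+1}·y_i:
  32, 94, -40  ⇒  2A = 86, A = 43.
Then Σ (x_i + x_{i+1})·c_i = -86, so x̄ = -86 / (6·43) = -1/3.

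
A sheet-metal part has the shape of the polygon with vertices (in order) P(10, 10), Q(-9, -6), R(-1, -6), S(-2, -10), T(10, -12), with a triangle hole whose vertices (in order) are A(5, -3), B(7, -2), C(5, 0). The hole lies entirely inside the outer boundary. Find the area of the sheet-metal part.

Outer boundary:
Σ = (30) + (48) + (-2) + (124) + (220) = 420
Area = |Σ|/2 = 210.
Hole:
Σ = (11) + (10) + (-15) = 6
Area = |Σ|/2 = 3.
Net area = 210 − 3 = 207.

207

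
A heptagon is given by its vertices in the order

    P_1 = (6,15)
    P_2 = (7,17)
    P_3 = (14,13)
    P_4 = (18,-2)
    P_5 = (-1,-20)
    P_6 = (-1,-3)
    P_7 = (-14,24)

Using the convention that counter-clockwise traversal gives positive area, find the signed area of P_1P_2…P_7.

-605.5

Σ = (-3) + (-147) + (-262) + (-362) + (-17) + (-66) + (-354) = -1211
Signed area = Σ/2 = -605.5 (negative ⇒ clockwise traversal).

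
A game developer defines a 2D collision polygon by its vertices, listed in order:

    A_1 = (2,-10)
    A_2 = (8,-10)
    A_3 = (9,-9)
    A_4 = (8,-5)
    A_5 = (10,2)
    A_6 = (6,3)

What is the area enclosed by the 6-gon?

A_1→A_2: (2)(-10) − (8)(-10) = 60
A_2→A_3: (8)(-9) − (9)(-10) = 18
A_3→A_4: (9)(-5) − (8)(-9) = 27
A_4→A_5: (8)(2) − (10)(-5) = 66
A_5→A_6: (10)(3) − (6)(2) = 18
A_6→A_1: (6)(-10) − (2)(3) = -66
Σ = 123
Area = |Σ|/2 = 61.5.

61.5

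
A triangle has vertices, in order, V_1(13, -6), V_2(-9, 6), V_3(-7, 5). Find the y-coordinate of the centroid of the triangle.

5/3

Apply the surveyor's formula. First the cross-terms c_i = x_i·y_{i+1} − x_{i+1}·y_i:
  24, -3, -23  ⇒  2A = -2, A = -1.
Then Σ (y_i + y_{i+1})·c_i = -10, so ȳ = -10 / (6·(-1)) = 5/3.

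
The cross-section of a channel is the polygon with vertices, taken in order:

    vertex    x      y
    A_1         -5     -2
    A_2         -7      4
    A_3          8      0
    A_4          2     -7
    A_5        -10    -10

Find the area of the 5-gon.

Σ = (-34) + (-32) + (-56) + (-90) + (-30) = -242
Area = |Σ|/2 = 121.

121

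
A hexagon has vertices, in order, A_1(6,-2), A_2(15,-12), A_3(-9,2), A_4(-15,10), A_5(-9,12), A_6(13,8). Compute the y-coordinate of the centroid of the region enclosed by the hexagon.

48/13

Apply Gauss's area formula. First the cross-terms c_i = x_i·y_{i+1} − x_{i+1}·y_i:
  -42, -78, -60, -90, -228, -74  ⇒  2A = -572, A = -286.
Then Σ (y_i + y_{i+1})·c_i = -6336, so ȳ = -6336 / (6·(-286)) = 48/13.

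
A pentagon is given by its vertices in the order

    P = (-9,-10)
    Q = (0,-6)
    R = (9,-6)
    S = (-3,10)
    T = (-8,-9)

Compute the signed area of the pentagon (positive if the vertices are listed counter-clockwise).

Apply Gauss's area formula: 2A = Σ (x_i·y_{i+1} − x_{i+1}·y_i), indices taken mod 5.
Cross-terms: 54, 54, 72, 107, -1  ⇒  Σ = 286
Signed area = Σ/2 = 143 (positive ⇒ counter-clockwise traversal).

143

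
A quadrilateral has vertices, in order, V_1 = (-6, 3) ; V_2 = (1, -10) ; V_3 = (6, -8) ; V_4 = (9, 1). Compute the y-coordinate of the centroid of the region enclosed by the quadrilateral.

-2.65

Apply Gauss's area formula. First the cross-terms c_i = x_i·y_{i+1} − x_{i+1}·y_i:
  57, 52, 78, 33  ⇒  2A = 220, A = 110.
Then Σ (y_i + y_{i+1})·c_i = -1749, so ȳ = -1749 / (6·110) = -2.65.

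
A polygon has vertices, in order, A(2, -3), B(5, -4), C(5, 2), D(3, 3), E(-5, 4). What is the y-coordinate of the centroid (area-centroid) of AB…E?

Apply the shoelace formula. First the cross-terms c_i = x_i·y_{i+1} − x_{i+1}·y_i:
  7, 30, 9, 27, 7  ⇒  2A = 80, A = 40.
Then Σ (y_i + y_{i+1})·c_i = 132, so ȳ = 132 / (6·40) = 0.55.

0.55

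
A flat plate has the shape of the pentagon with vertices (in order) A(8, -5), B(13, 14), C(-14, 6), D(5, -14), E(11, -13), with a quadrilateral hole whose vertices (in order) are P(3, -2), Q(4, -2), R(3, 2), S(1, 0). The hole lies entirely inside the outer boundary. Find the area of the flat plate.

Outer boundary:
Apply Gauss's area formula: 2A = Σ (x_i·y_{i+1} − x_{i+1}·y_i), indices taken mod 5.
Cross-terms: 177, 274, 166, 89, 49  ⇒  Σ = 755
Area = |Σ|/2 = 377.5.
Hole:
Apply the surveyor's formula: 2A = Σ (x_i·y_{i+1} − x_{i+1}·y_i), indices taken mod 4.
Cross-terms: 2, 14, -2, -2  ⇒  Σ = 12
Area = |Σ|/2 = 6.
Net area = 377.5 − 6 = 371.5.

371.5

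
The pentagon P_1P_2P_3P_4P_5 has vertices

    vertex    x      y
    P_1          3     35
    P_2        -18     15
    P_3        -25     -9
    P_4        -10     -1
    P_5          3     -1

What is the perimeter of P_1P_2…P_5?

120

|P_1P_2| = √((-21)² + (-20)²) = √841 = 29
|P_2P_3| = √((-7)² + (-24)²) = √625 = 25
|P_3P_4| = √((15)² + (8)²) = √289 = 17
|P_4P_5| = √((13)² + (0)²) = √169 = 13
|P_5P_1| = √((0)² + (36)²) = √1296 = 36
Perimeter = 29 + 25 + 17 + 13 + 36 = 120.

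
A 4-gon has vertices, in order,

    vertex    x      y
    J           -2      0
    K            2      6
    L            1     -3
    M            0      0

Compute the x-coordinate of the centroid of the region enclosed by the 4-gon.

0.5

Apply the shoelace (surveyor's) formula. First the cross-terms c_i = x_i·y_{i+1} − x_{i+1}·y_i:
  -12, -12, 0, 0  ⇒  2A = -24, A = -12.
Then Σ (x_i + x_{i+1})·c_i = -36, so x̄ = -36 / (6·(-12)) = 0.5.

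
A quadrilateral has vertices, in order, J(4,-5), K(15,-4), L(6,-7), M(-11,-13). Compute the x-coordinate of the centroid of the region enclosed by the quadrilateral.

277/105

Apply the shoelace (surveyor's) formula. First the cross-terms c_i = x_i·y_{i+1} − x_{i+1}·y_i:
  59, -81, -155, 107  ⇒  2A = -70, A = -35.
Then Σ (x_i + x_{i+1})·c_i = -554, so x̄ = -554 / (6·(-35)) = 277/105.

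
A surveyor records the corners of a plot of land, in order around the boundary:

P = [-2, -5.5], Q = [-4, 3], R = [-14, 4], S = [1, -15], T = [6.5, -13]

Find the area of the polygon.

113.375

Cross-terms: -28, 26, 206, 84.5, -61.75  ⇒  Σ = 226.75
Area = |Σ|/2 = 113.375.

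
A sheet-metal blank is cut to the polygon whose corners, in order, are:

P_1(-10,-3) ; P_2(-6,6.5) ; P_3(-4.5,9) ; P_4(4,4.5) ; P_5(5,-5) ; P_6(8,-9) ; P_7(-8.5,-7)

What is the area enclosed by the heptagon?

Apply the surveyor's formula: 2A = Σ (x_i·y_{i+1} − x_{i+1}·y_i), indices taken mod 7.
Cross-terms: -83, -24.75, -56.25, -42.5, -5, -132.5, -44.5  ⇒  Σ = -388.5
Area = |Σ|/2 = 194.25.

194.25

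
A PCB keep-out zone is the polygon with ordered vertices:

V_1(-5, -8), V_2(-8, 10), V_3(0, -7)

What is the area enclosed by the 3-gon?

46.5

Apply Gauss's area formula: 2A = Σ (x_i·y_{i+1} − x_{i+1}·y_i), indices taken mod 3.
Σ = (-114) + (56) + (-35) = -93
Area = |Σ|/2 = 46.5.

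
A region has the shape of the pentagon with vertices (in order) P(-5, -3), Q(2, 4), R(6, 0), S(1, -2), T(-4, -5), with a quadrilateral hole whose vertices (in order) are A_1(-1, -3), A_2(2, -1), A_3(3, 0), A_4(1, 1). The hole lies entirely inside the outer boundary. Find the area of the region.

Outer boundary:
Cross-terms: -14, -24, -12, -13, -13  ⇒  Σ = -76
Area = |Σ|/2 = 38.
Hole:
Cross-terms: 7, 3, 3, -2  ⇒  Σ = 11
Area = |Σ|/2 = 5.5.
Net area = 38 − 5.5 = 32.5.

32.5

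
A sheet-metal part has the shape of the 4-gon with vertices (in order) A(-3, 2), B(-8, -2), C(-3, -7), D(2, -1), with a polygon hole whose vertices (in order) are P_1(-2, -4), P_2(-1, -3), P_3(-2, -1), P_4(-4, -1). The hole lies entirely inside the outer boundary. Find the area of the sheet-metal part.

Outer boundary:
Apply Gauss's area formula: 2A = Σ (x_i·y_{i+1} − x_{i+1}·y_i), indices taken mod 4.
Cross-terms: 22, 50, 17, 1  ⇒  Σ = 90
Area = |Σ|/2 = 45.
Hole:
Cross-terms: 2, -5, -2, 14  ⇒  Σ = 9
Area = |Σ|/2 = 4.5.
Net area = 45 − 4.5 = 40.5.

40.5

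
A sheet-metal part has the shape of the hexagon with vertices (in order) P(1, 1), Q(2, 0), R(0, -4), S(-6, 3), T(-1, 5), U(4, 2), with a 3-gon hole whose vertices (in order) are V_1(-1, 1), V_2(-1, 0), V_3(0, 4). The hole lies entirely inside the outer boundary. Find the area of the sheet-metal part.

40

Outer boundary:
Apply the shoelace formula: 2A = Σ (x_i·y_{i+1} − x_{i+1}·y_i), indices taken mod 6.
Σ = (-2) + (-8) + (-24) + (-27) + (-22) + (2) = -81
Area = |Σ|/2 = 40.5.
Hole:
Apply the shoelace (surveyor's) formula: 2A = Σ (x_i·y_{i+1} − x_{i+1}·y_i), indices taken mod 3.
V_1→V_2: (-1)(0) − (-1)(1) = 1
V_2→V_3: (-1)(4) − (0)(0) = -4
V_3→V_1: (0)(1) − (-1)(4) = 4
Σ = 1
Area = |Σ|/2 = 0.5.
Net area = 40.5 − 0.5 = 40.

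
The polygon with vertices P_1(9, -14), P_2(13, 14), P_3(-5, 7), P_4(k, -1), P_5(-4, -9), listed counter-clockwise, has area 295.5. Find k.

Write out the shoelace sum; only the two edges meeting at P_4 involve k:
2·Area = [((-5)·(-1) − k·7) + (k·(-9) − (-4)·(-1))] + 606
       = -16·k + 607 = 591
⇒ k = 1.

1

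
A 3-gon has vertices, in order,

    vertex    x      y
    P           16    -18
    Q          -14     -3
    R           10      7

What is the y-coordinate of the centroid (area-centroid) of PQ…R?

-14/3

Apply the shoelace (surveyor's) formula. First the cross-terms c_i = x_i·y_{i+1} − x_{i+1}·y_i:
  -300, -68, -292  ⇒  2A = -660, A = -330.
Then Σ (y_i + y_{i+1})·c_i = 9240, so ȳ = 9240 / (6·(-330)) = -14/3.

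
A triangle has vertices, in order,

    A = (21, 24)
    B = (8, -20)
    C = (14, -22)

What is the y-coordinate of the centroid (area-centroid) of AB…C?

-6

Apply the shoelace (surveyor's) formula. First the cross-terms c_i = x_i·y_{i+1} − x_{i+1}·y_i:
  -612, 104, 798  ⇒  2A = 290, A = 145.
Then Σ (y_i + y_{i+1})·c_i = -5220, so ȳ = -5220 / (6·145) = -6.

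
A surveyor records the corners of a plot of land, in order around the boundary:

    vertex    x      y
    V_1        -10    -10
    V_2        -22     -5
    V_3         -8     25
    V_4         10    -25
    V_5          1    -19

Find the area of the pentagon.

587.5

Apply the shoelace formula: 2A = Σ (x_i·y_{i+1} − x_{i+1}·y_i), indices taken mod 5.
Cross-terms: -170, -590, -50, -165, -200  ⇒  Σ = -1175
Area = |Σ|/2 = 587.5.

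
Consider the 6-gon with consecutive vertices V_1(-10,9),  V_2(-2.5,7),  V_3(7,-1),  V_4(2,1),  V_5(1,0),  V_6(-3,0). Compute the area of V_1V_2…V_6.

56.5

Apply the surveyor's formula: 2A = Σ (x_i·y_{i+1} − x_{i+1}·y_i), indices taken mod 6.
Cross-terms: -47.5, -46.5, 9, -1, 0, -27  ⇒  Σ = -113
Area = |Σ|/2 = 56.5.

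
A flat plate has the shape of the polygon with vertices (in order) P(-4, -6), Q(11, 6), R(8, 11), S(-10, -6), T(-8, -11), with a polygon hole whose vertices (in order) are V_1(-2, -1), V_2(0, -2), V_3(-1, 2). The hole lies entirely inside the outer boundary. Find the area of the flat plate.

Outer boundary:
Σ = (42) + (73) + (62) + (62) + (4) = 243
Area = |Σ|/2 = 121.5.
Hole:
Σ = (4) + (-2) + (5) = 7
Area = |Σ|/2 = 3.5.
Net area = 121.5 − 3.5 = 118.

118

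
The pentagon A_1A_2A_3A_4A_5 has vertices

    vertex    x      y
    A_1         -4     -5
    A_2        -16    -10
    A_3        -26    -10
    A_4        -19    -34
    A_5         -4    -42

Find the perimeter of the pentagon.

102

|A_1A_2| = √((-12)² + (-5)²) = √169 = 13
|A_2A_3| = √((-10)² + (0)²) = √100 = 10
|A_3A_4| = √((7)² + (-24)²) = √625 = 25
|A_4A_5| = √((15)² + (-8)²) = √289 = 17
|A_5A_1| = √((0)² + (37)²) = √1369 = 37
Perimeter = 13 + 10 + 25 + 17 + 37 = 102.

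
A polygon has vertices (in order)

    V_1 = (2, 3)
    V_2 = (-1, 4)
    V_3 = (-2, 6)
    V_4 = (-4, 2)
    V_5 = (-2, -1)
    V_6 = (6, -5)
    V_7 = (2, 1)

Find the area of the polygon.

Apply the surveyor's formula: 2A = Σ (x_i·y_{i+1} − x_{i+1}·y_i), indices taken mod 7.
Σ = (11) + (2) + (20) + (8) + (16) + (16) + (4) = 77
Area = |Σ|/2 = 38.5.

38.5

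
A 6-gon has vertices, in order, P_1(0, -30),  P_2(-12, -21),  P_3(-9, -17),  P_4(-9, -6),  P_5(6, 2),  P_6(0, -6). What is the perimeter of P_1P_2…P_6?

82

|P_1P_2| = √((-12)² + (9)²) = √225 = 15
|P_2P_3| = √((3)² + (4)²) = √25 = 5
|P_3P_4| = √((0)² + (11)²) = √121 = 11
|P_4P_5| = √((15)² + (8)²) = √289 = 17
|P_5P_6| = √((-6)² + (-8)²) = √100 = 10
|P_6P_1| = √((0)² + (-24)²) = √576 = 24
Perimeter = 15 + 5 + 11 + 17 + 10 + 24 = 82.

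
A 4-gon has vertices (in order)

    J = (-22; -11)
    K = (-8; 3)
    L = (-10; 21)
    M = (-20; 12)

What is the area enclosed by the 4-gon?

246

Apply the shoelace (surveyor's) formula: 2A = Σ (x_i·y_{i+1} − x_{i+1}·y_i), indices taken mod 4.
Cross-terms: -154, -138, 300, 484  ⇒  Σ = 492
Area = |Σ|/2 = 246.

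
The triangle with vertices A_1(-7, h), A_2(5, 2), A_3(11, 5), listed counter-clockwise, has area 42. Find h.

10

The doubled signed area Σ (x_i y_{i+1} − x_{i+1} y_i) is linear in h.
With h=0 it equals 24; the coefficient of h is 6 (from the two edges through A_1).
So 6·h + 24 = 2·42 = 84 ⇒ h = 10.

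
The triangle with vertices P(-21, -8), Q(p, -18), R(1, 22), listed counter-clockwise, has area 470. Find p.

3

The doubled signed area Σ (x_i y_{i+1} − x_{i+1} y_i) is linear in p.
With p=0 it equals 850; the coefficient of p is 30 (from the two edges through Q).
So 30·p + 850 = 2·470 = 940 ⇒ p = 3.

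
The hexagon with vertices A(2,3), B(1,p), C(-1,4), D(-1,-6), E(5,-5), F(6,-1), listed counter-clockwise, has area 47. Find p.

Write out the shoelace sum; only the two edges meeting at B involve p:
2·Area = [(2·p − 1·3) + (1·4 − (-1)·p)] + 90
       = 3·p + 91 = 94
⇒ p = 1.

1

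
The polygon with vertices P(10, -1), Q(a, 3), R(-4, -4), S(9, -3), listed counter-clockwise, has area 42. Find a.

The doubled signed area Σ (x_i y_{i+1} − x_{i+1} y_i) is linear in a.
With a=0 it equals 111; the coefficient of a is -3 (from the two edges through Q).
So -3·a + 111 = 2·42 = 84 ⇒ a = 9.

9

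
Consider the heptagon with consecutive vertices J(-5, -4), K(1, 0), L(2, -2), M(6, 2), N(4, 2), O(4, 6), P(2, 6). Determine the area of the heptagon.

36

Apply the shoelace formula: 2A = Σ (x_i·y_{i+1} − x_{i+1}·y_i), indices taken mod 7.
Σ = (4) + (-2) + (16) + (4) + (16) + (12) + (22) = 72
Area = |Σ|/2 = 36.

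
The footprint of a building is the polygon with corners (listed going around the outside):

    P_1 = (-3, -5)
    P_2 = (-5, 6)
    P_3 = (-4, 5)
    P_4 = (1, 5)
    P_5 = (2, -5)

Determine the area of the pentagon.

Σ = (-43) + (-1) + (-25) + (-15) + (-25) = -109
Area = |Σ|/2 = 54.5.

54.5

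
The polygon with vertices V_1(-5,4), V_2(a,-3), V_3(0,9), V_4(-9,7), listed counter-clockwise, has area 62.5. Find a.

6

Write out the shoelace sum; only the two edges meeting at V_2 involve a:
2·Area = [((-5)·(-3) − a·4) + (a·9 − 0·(-3))] + 80
       = 5·a + 95 = 125
⇒ a = 6.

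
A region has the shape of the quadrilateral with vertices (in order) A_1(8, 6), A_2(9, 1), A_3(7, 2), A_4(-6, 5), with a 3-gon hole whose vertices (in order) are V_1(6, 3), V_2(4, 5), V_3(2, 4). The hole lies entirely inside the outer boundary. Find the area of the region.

Outer boundary:
Σ = (-46) + (11) + (47) + (-76) = -64
Area = |Σ|/2 = 32.
Hole:
Cross-terms: 18, 6, -18  ⇒  Σ = 6
Area = |Σ|/2 = 3.
Net area = 32 − 3 = 29.

29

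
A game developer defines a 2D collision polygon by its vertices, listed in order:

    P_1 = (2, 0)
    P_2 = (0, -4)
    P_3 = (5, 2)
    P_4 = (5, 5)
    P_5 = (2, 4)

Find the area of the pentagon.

Apply the surveyor's formula: 2A = Σ (x_i·y_{i+1} − x_{i+1}·y_i), indices taken mod 5.
Σ = (-8) + (20) + (15) + (10) + (-8) = 29
Area = |Σ|/2 = 14.5.

14.5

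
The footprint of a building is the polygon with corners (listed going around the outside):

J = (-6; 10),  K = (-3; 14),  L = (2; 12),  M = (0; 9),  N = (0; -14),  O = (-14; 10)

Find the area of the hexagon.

188

Apply the surveyor's formula: 2A = Σ (x_i·y_{i+1} − x_{i+1}·y_i), indices taken mod 6.
Cross-terms: -54, -64, 18, 0, -196, -80  ⇒  Σ = -376
Area = |Σ|/2 = 188.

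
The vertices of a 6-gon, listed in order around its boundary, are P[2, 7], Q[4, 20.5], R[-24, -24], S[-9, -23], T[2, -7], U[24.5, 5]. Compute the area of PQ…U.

Cross-terms: 13, 396, 336, 109, 181.5, 161.5  ⇒  Σ = 1197
Area = |Σ|/2 = 598.5.

598.5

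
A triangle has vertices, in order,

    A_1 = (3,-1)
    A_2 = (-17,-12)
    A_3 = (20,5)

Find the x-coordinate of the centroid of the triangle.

Apply Gauss's area formula. First the cross-terms c_i = x_i·y_{i+1} − x_{i+1}·y_i:
  -53, 155, -35  ⇒  2A = 67, A = 33.5.
Then Σ (x_i + x_{i+1})·c_i = 402, so x̄ = 402 / (6·33.5) = 2.

2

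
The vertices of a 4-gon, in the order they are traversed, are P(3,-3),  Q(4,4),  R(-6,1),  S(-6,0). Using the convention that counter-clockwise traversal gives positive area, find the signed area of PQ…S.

38

Σ = (24) + (28) + (6) + (18) = 76
Signed area = Σ/2 = 38 (positive ⇒ counter-clockwise traversal).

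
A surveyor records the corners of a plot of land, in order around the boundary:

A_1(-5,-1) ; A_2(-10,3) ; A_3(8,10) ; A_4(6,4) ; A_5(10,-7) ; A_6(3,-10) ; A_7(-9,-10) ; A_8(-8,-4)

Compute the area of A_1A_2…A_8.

257

Apply the shoelace formula: 2A = Σ (x_i·y_{i+1} − x_{i+1}·y_i), indices taken mod 8.
Cross-terms: -25, -124, -28, -82, -79, -120, -44, -12  ⇒  Σ = -514
Area = |Σ|/2 = 257.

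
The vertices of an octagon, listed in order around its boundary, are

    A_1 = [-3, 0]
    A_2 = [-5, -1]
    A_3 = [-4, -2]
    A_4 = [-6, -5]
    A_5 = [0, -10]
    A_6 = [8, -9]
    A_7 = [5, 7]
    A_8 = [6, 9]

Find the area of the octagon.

Σ = (3) + (6) + (8) + (60) + (80) + (101) + (3) + (27) = 288
Area = |Σ|/2 = 144.

144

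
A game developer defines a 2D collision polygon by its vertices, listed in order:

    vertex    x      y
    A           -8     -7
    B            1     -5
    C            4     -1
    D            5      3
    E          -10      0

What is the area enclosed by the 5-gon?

Apply the surveyor's formula: 2A = Σ (x_i·y_{i+1} − x_{i+1}·y_i), indices taken mod 5.
A→B: (-8)(-5) − (1)(-7) = 47
B→C: (1)(-1) − (4)(-5) = 19
C→D: (4)(3) − (5)(-1) = 17
D→E: (5)(0) − (-10)(3) = 30
E→A: (-10)(-7) − (-8)(0) = 70
Σ = 183
Area = |Σ|/2 = 91.5.

91.5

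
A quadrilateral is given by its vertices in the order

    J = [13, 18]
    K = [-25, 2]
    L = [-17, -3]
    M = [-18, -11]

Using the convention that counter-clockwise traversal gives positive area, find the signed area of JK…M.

Σ = (476) + (109) + (133) + (-181) = 537
Signed area = Σ/2 = 268.5 (positive ⇒ counter-clockwise traversal).

268.5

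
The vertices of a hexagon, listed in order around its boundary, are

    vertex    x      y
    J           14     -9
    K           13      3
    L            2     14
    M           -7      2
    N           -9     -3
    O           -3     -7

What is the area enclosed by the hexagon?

Σ = (159) + (176) + (102) + (39) + (54) + (125) = 655
Area = |Σ|/2 = 327.5.

327.5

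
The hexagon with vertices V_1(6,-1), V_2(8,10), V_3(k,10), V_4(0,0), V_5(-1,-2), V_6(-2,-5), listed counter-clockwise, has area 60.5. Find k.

6

The doubled signed area Σ (x_i y_{i+1} − x_{i+1} y_i) is linear in k.
With k=0 it equals 181; the coefficient of k is -10 (from the two edges through V_3).
So -10·k + 181 = 2·60.5 = 121 ⇒ k = 6.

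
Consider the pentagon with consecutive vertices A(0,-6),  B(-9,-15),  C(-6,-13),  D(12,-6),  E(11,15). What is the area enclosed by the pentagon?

Σ = (-54) + (27) + (192) + (246) + (-66) = 345
Area = |Σ|/2 = 172.5.

172.5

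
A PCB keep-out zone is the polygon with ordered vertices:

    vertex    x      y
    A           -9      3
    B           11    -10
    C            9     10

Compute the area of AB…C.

187

Cross-terms: 57, 200, 117  ⇒  Σ = 374
Area = |Σ|/2 = 187.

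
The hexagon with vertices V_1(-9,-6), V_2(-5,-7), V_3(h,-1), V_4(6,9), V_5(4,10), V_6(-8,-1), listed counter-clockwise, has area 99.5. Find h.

The doubled signed area Σ (x_i y_{i+1} − x_{i+1} y_i) is linear in h.
With h=0 it equals 183; the coefficient of h is 16 (from the two edges through V_3).
So 16·h + 183 = 2·99.5 = 199 ⇒ h = 1.

1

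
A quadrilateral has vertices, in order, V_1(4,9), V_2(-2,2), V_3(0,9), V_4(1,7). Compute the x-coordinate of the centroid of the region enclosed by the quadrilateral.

4/15

Apply Gauss's area formula. First the cross-terms c_i = x_i·y_{i+1} − x_{i+1}·y_i:
  26, -18, -9, -19  ⇒  2A = -20, A = -10.
Then Σ (x_i + x_{i+1})·c_i = -16, so x̄ = -16 / (6·(-10)) = 4/15.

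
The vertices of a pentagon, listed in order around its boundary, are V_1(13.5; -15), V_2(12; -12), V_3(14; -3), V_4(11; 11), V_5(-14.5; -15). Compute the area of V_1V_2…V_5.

375.75

Apply the shoelace formula: 2A = Σ (x_i·y_{i+1} − x_{i+1}·y_i), indices taken mod 5.
Σ = (18) + (132) + (187) + (-5.5) + (420) = 751.5
Area = |Σ|/2 = 375.75.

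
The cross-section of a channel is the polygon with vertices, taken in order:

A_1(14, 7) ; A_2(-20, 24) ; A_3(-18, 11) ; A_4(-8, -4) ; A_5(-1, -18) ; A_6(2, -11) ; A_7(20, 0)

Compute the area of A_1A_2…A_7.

A_1→A_2: (14)(24) − (-20)(7) = 476
A_2→A_3: (-20)(11) − (-18)(24) = 212
A_3→A_4: (-18)(-4) − (-8)(11) = 160
A_4→A_5: (-8)(-18) − (-1)(-4) = 140
A_5→A_6: (-1)(-11) − (2)(-18) = 47
A_6→A_7: (2)(0) − (20)(-11) = 220
A_7→A_1: (20)(7) − (14)(0) = 140
Σ = 1395
Area = |Σ|/2 = 697.5.

697.5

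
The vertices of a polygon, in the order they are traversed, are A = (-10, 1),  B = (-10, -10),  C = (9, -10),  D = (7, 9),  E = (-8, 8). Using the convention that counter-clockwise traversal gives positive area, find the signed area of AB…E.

Apply the shoelace (surveyor's) formula: 2A = Σ (x_i·y_{i+1} − x_{i+1}·y_i), indices taken mod 5.
A→B: (-10)(-10) − (-10)(1) = 110
B→C: (-10)(-10) − (9)(-10) = 190
C→D: (9)(9) − (7)(-10) = 151
D→E: (7)(8) − (-8)(9) = 128
E→A: (-8)(1) − (-10)(8) = 72
Σ = 651
Signed area = Σ/2 = 325.5 (positive ⇒ counter-clockwise traversal).

325.5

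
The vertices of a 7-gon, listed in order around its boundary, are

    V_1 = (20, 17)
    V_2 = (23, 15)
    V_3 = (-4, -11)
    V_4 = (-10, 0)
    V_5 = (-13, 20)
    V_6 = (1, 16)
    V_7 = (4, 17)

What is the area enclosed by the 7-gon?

Cross-terms: -91, -193, -110, -200, -228, -47, -272  ⇒  Σ = -1141
Area = |Σ|/2 = 570.5.

570.5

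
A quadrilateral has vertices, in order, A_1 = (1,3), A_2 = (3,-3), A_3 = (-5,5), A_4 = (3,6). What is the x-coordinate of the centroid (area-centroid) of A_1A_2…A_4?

-1/3

Apply the shoelace (surveyor's) formula. First the cross-terms c_i = x_i·y_{i+1} − x_{i+1}·y_i:
  -12, 0, -45, 3  ⇒  2A = -54, A = -27.
Then Σ (x_i + x_{i+1})·c_i = 54, so x̄ = 54 / (6·(-27)) = -1/3.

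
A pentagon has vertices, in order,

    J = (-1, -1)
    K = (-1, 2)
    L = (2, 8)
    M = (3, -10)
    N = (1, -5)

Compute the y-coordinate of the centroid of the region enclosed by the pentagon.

-38/105

Apply the surveyor's formula. First the cross-terms c_i = x_i·y_{i+1} − x_{i+1}·y_i:
  -3, -12, -44, -5, -6  ⇒  2A = -70, A = -35.
Then Σ (y_i + y_{i+1})·c_i = 76, so ȳ = 76 / (6·(-35)) = -38/105.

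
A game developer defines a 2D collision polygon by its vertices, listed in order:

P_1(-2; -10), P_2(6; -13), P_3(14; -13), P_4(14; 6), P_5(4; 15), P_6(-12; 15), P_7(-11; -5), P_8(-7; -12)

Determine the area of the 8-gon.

625

Apply the surveyor's formula: 2A = Σ (x_i·y_{i+1} − x_{i+1}·y_i), indices taken mod 8.
P_1→P_2: (-2)(-13) − (6)(-10) = 86
P_2→P_3: (6)(-13) − (14)(-13) = 104
P_3→P_4: (14)(6) − (14)(-13) = 266
P_4→P_5: (14)(15) − (4)(6) = 186
P_5→P_6: (4)(15) − (-12)(15) = 240
P_6→P_7: (-12)(-5) − (-11)(15) = 225
P_7→P_8: (-11)(-12) − (-7)(-5) = 97
P_8→P_1: (-7)(-10) − (-2)(-12) = 46
Σ = 1250
Area = |Σ|/2 = 625.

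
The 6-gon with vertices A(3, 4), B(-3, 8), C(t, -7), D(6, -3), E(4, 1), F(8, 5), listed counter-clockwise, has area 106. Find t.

Write out the shoelace sum; only the two edges meeting at C involve t:
2·Area = [((-3)·(-7) − t·8) + (t·(-3) − 6·(-7))] + 83
       = -11·t + 146 = 212
⇒ t = -6.

-6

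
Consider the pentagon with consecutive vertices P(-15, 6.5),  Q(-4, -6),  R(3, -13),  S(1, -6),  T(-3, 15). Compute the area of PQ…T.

P→Q: (-15)(-6) − (-4)(6.5) = 116
Q→R: (-4)(-13) − (3)(-6) = 70
R→S: (3)(-6) − (1)(-13) = -5
S→T: (1)(15) − (-3)(-6) = -3
T→P: (-3)(6.5) − (-15)(15) = 205.5
Σ = 383.5
Area = |Σ|/2 = 191.75.

191.75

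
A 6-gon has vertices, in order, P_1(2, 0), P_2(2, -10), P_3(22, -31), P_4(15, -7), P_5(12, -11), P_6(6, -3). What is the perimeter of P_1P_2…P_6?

84

|P_1P_2| = √((0)² + (-10)²) = √100 = 10
|P_2P_3| = √((20)² + (-21)²) = √841 = 29
|P_3P_4| = √((-7)² + (24)²) = √625 = 25
|P_4P_5| = √((-3)² + (-4)²) = √25 = 5
|P_5P_6| = √((-6)² + (8)²) = √100 = 10
|P_6P_1| = √((-4)² + (3)²) = √25 = 5
Perimeter = 10 + 29 + 25 + 5 + 10 + 5 = 84.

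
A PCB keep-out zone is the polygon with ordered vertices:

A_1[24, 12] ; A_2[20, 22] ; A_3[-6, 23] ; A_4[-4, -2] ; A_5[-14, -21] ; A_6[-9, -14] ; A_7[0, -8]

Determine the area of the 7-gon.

655.5

Apply the surveyor's formula: 2A = Σ (x_i·y_{i+1} − x_{i+1}·y_i), indices taken mod 7.
Σ = (288) + (592) + (104) + (56) + (7) + (72) + (192) = 1311
Area = |Σ|/2 = 655.5.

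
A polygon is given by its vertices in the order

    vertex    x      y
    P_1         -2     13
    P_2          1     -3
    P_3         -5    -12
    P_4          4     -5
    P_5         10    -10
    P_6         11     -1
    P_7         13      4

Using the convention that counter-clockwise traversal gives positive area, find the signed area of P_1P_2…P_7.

191.5

Σ = (-7) + (-27) + (73) + (10) + (100) + (57) + (177) = 383
Signed area = Σ/2 = 191.5 (positive ⇒ counter-clockwise traversal).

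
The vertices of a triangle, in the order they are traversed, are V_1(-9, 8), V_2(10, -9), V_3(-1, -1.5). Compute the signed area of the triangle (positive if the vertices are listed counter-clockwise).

-22.25

Apply Gauss's area formula: 2A = Σ (x_i·y_{i+1} − x_{i+1}·y_i), indices taken mod 3.
Cross-terms: 1, -24, -21.5  ⇒  Σ = -44.5
Signed area = Σ/2 = -22.25 (negative ⇒ clockwise traversal).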